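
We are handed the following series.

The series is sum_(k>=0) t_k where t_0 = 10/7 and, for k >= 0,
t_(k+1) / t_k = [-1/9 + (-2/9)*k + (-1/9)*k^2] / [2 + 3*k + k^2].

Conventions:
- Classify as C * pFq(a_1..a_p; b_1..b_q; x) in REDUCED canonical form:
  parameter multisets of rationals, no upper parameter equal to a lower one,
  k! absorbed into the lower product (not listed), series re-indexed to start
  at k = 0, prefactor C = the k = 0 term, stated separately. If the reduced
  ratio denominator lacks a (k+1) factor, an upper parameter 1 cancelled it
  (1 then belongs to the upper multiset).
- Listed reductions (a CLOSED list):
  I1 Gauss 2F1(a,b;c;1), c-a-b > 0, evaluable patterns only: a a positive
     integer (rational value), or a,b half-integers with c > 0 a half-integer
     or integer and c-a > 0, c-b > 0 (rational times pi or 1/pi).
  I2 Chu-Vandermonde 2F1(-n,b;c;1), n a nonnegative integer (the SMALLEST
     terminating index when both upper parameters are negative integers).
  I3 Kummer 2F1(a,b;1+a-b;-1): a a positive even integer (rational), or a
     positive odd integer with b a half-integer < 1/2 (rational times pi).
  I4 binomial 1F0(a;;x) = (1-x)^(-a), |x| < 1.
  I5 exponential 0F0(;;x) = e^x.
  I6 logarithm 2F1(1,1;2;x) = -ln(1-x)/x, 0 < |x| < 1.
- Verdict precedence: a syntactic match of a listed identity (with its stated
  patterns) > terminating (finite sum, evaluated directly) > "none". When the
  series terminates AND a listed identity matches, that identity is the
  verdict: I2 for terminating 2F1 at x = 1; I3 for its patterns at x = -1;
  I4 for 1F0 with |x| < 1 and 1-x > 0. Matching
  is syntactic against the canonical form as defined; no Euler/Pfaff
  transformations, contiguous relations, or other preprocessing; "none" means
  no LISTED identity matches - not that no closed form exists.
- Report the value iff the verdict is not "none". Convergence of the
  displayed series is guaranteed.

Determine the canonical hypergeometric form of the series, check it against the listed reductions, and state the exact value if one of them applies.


Structural cue: x = (-1/9) and factor the ratio over Q (prefactor 10/7): negated roots = parameters.
Ratio: r(k) = (-1/9) * (k+1) (k+1) / [(k+2) (k+1)] - rational in k, leading ratio (-1/9); with t_0 = 10/7, classification follows.

Prefactor 10/7, argument -1/9: 2F1 with upper {1, 1} over lower {2}. Verdict: logarithm (I6) applies (the logarithm: parameters (1,1;2), x = -1/9). Exact value: (90/7) * ln(10/9).


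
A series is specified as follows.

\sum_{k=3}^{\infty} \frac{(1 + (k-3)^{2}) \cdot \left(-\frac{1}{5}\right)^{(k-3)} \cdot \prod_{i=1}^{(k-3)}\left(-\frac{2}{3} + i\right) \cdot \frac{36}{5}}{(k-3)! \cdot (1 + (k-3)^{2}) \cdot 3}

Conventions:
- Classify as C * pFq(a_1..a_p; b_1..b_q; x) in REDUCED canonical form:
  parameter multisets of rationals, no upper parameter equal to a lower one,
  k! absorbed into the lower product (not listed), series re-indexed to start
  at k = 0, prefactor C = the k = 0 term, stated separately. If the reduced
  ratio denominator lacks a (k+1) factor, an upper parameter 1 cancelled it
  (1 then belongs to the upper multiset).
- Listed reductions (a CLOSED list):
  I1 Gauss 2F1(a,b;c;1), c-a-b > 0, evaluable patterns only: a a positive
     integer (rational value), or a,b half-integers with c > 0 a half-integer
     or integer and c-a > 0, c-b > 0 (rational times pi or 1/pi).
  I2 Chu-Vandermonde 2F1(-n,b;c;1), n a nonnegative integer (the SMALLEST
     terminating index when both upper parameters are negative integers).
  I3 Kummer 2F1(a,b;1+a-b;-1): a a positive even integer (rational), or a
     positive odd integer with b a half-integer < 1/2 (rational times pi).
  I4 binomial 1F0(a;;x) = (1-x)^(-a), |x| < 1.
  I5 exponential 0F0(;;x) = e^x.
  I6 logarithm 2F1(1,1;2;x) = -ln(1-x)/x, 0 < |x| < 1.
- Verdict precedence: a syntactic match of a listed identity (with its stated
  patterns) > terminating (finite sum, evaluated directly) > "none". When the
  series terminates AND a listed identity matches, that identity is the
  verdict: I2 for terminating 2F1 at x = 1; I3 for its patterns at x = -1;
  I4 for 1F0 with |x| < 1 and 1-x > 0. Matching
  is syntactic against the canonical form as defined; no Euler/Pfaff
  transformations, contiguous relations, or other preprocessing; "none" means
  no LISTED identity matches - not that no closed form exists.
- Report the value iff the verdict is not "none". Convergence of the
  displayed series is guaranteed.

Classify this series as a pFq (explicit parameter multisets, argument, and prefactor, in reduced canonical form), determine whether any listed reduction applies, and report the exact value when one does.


With C = \frac{12}{5}: the canonical form is 1F0(\frac{1}{3}; -; -\frac{1}{5}). Verdict (x = -\frac{1}{5}): the binomial series (I4) applies (the 1F0 binomial series: exponent -1/3, x = -\frac{1}{5}). Hence: \frac{12}{5} \cdot \left(\frac{6}{5}\right)^{-\frac{1}{3}}.

First insight: t_0 = \frac{12}{5} here, and the constant factors (prefactor 12/5) combine into one prefactor.
Ratio: r(k) = -\frac{1}{5} * (k+\frac{1}{3}) / [(k+1)] ; factor over Q: parameters, x = -\frac{1}{5}, and C = \frac{12}{5}.


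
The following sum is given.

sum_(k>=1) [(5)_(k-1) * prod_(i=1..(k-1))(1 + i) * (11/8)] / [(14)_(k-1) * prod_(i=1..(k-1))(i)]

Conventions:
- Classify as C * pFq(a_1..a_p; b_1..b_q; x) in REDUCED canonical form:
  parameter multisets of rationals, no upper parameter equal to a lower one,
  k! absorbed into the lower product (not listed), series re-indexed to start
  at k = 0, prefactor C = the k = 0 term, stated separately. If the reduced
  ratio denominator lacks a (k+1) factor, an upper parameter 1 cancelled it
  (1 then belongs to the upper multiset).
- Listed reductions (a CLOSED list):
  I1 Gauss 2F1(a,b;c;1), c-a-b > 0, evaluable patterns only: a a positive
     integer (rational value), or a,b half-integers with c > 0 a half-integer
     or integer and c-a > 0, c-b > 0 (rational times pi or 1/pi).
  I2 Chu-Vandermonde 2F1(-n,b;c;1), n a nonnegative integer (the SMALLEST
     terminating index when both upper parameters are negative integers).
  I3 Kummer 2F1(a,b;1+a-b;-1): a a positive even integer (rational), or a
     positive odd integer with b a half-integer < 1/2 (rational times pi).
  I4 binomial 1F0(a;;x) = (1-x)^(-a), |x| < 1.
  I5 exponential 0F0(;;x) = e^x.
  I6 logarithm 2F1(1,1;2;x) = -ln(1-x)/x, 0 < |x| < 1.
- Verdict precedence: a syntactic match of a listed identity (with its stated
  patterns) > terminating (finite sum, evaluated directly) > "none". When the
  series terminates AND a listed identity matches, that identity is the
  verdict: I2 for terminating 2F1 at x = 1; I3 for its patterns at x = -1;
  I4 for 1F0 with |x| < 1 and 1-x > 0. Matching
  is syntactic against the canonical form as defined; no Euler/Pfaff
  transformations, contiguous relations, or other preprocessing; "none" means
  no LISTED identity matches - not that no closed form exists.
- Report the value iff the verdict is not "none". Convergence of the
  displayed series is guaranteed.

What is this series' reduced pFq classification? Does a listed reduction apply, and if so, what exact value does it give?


First insight: t_0 being 11/8, the product of the first k integers (C = 11/8, x = 1) is k!.
Ratio: r(k) = 1 * (k+2) (k+5) / [(k+14) (k+1)] - rational in k. x = 1; t_0 = 11/8; negate the roots.

Classification (C = 11/8): 2F1 with upper {2, 5}, lower {14}, argument x = 1. Verdict: the Gauss summation I1 matches (x = 1: the Gamma ratio telescopes since c-a-b = 7 > 0 and a = 2 in Z>0). Sum: 429/112.


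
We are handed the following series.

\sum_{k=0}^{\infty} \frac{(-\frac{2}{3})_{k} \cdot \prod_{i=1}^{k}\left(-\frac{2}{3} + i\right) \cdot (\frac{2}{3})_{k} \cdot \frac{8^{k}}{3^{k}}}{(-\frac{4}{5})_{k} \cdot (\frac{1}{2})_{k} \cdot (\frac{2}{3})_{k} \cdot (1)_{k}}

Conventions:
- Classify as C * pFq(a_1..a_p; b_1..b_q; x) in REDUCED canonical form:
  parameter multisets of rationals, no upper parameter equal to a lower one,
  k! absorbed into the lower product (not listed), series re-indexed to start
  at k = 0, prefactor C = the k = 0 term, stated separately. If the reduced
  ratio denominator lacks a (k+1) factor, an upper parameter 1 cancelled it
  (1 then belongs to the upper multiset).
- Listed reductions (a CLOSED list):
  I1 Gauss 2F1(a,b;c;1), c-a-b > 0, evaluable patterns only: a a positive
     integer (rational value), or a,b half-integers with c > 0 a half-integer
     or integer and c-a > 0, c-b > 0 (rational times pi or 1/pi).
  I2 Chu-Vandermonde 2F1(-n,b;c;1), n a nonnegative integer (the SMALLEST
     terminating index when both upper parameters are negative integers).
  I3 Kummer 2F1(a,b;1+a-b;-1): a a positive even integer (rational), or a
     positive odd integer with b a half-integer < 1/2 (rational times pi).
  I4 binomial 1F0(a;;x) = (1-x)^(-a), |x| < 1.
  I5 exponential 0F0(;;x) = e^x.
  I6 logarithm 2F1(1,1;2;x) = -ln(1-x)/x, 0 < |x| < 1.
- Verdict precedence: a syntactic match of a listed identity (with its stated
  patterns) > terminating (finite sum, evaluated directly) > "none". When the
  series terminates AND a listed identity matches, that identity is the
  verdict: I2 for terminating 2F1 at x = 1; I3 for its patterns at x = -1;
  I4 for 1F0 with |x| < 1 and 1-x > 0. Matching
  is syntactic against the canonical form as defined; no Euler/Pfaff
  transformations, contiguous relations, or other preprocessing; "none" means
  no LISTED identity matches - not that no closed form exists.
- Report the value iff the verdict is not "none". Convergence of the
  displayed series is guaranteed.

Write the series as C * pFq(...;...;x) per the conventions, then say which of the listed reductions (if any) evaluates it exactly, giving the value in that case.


Key observation: t_0 = 1 here, and (1)_k (C = 1, x = 8/3) is k! itself.
Term ratio: r(k) = \frac{8}{3} * (k-\frac{2}{3}) (k+\frac{1}{3}) / [(k-\frac{4}{5}) (k+\frac{1}{2}) (k+1)] - rational in k. x = \frac{8}{3}; t_0 = 1; negate the roots.

Classification (C = 1): 2F2 with upper {-\frac{2}{3}, \frac{1}{3}}, lower {-\frac{4}{5}, \frac{1}{2}}, argument x = \frac{8}{3}. Verdict: no listed reduction: x = \frac{8}{3} and upper {-\frac{2}{3}, \frac{1}{3}} fail every I1-I6 pattern.


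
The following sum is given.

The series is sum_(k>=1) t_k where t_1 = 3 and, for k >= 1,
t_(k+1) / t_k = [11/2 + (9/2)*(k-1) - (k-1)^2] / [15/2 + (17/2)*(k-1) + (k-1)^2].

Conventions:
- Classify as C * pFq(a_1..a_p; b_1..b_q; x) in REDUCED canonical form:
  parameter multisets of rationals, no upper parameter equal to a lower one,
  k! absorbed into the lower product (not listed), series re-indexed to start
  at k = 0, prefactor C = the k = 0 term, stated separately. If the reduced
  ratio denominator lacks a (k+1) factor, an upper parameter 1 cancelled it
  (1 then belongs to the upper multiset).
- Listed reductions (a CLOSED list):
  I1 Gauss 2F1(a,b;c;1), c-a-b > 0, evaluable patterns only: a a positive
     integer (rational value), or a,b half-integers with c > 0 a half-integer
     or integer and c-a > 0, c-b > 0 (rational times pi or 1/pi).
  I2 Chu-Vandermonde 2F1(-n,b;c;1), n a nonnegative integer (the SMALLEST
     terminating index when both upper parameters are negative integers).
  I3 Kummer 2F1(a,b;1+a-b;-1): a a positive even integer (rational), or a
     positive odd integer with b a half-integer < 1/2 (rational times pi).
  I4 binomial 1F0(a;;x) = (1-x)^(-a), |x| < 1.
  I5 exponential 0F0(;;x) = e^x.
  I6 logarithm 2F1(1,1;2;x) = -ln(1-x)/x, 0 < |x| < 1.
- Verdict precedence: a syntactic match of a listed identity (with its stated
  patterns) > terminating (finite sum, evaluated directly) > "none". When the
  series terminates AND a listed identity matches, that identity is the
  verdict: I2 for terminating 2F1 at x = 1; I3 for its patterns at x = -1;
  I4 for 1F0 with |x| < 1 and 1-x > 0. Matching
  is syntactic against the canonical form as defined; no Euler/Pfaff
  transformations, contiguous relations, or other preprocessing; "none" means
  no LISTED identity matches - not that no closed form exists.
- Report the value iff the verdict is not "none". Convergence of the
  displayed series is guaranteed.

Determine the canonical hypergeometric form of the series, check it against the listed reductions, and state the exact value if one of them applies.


At argument -1: a 2F1 with upper {-11/2, 1}, lower {15/2}, scaled by C = 3. Verdict: this is Kummer's theorem (I3) (x = -1; c = 15/2 equals 1+a-b for upper {-11/2, 1}: listed pattern). Its exact value is (9009/4096) * pi.

First insight: x = (-1) and factor the ratio over Q (C = 3, x = -1): negated roots = parameters.
Adjacent-term ratio: r(k) = (-1) * (k-11/2) (k+1) / [(k+15/2) (k+1)] - rational in k. x = (-1); t_0 = 3; negate the roots.


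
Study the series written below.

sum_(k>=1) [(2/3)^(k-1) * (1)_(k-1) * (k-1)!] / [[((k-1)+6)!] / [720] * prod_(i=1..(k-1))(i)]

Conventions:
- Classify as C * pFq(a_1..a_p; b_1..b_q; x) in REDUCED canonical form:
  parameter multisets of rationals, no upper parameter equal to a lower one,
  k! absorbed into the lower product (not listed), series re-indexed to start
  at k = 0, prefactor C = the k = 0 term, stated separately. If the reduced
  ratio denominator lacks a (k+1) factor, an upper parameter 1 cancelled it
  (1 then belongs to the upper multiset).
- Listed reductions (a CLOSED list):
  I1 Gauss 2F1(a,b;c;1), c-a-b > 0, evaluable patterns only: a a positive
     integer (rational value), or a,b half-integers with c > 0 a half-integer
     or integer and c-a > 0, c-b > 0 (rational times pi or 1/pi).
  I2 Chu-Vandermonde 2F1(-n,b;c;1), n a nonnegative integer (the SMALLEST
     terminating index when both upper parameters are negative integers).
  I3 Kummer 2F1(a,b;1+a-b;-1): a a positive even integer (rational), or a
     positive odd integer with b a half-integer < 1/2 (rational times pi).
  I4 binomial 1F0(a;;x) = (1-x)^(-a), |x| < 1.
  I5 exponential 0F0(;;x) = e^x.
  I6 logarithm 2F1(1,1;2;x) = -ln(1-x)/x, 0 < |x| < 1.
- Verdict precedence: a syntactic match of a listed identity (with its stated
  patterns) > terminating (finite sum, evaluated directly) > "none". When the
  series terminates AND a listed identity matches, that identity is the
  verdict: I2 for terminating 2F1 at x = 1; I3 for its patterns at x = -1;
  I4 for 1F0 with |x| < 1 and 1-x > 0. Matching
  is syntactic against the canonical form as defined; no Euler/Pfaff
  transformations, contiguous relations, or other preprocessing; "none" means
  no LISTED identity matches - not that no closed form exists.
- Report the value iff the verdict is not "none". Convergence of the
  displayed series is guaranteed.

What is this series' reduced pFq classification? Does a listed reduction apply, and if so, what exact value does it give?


Structural cue: from the first term 1: the denominator's factorial ratio (prefactor 1) is a lower Pochhammer.
Term ratio: r(k) = (2/3) * (k+1) (k+1) / [(k+7) (k+1)] - poly over poly, x = (2/3) from leading terms; C = 1 at k = 0.

With C = 1: the canonical form is 2F1(1, 1; 7; 2/3). Verdict: none here - no I1-I6 shape fits x = 2/3 with lower {7}.


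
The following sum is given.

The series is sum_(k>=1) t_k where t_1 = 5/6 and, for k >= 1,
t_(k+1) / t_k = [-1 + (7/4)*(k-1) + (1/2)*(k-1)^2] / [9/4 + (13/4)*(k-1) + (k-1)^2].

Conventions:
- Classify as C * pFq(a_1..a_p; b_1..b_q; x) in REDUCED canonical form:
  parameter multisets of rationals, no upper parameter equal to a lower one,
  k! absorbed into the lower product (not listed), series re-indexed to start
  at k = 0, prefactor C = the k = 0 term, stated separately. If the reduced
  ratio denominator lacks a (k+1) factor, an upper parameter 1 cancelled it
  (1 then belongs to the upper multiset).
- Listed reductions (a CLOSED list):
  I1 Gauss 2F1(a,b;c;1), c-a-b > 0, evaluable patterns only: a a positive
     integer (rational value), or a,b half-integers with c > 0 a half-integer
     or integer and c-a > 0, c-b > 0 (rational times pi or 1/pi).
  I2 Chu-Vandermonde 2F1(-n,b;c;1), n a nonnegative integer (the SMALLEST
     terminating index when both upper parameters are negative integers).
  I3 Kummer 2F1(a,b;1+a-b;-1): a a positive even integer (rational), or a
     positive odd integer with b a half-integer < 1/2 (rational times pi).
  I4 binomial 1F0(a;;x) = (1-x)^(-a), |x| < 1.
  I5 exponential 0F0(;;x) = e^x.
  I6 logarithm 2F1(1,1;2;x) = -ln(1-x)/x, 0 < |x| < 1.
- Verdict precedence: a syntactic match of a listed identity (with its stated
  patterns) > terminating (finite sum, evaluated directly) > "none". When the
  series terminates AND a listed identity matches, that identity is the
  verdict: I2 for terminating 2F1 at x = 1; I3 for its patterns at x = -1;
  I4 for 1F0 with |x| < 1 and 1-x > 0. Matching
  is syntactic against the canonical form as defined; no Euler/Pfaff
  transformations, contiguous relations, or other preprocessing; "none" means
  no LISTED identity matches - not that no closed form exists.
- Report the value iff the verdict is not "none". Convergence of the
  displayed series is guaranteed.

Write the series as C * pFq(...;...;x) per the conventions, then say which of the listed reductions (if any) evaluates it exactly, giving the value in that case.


The tell: x = (1/2) and roots of the ratio polynomials (C = 5/6) are the negated parameters.
Adjacent-term ratio: r(k) = (1/2) * (k-1/2) (k+4) / [(k+9/4) (k+1)] - poly over poly, x = (1/2) from leading terms; C = 5/6 at k = 0.

Classification (C = 5/6): 2F1 with upper {-1/2, 4}, lower {9/4}, argument x = 1/2. Verdict: none. A 2F1 with upper {-1/2, 4} fits none of I1-I6 at x = 1/2; the sum runs forever.


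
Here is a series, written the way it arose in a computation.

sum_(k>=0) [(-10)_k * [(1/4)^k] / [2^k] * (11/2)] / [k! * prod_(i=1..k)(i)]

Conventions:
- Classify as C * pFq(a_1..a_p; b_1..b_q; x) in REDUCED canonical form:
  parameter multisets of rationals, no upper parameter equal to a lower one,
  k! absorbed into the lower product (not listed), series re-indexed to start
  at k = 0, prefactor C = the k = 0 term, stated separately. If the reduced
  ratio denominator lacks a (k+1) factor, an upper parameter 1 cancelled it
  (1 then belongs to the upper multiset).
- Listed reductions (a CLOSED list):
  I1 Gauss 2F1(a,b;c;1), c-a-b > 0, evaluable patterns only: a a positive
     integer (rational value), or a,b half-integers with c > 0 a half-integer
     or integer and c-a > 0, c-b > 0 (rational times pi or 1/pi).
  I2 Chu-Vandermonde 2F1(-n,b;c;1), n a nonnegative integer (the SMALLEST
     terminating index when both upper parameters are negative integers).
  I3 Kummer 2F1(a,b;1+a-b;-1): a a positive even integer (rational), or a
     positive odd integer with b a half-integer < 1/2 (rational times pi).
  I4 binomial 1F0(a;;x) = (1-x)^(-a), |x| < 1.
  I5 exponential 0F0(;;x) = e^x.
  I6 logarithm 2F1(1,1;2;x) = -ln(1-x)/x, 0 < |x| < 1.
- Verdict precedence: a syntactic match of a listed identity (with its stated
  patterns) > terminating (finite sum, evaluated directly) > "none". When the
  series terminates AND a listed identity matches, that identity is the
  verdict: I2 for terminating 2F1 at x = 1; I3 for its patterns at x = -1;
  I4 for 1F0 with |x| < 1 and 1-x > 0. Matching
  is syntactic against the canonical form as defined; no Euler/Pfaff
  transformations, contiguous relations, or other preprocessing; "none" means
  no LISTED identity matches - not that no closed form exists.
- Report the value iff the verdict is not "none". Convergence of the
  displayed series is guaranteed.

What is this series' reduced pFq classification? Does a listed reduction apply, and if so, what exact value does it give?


Classification (C = 11/2): 1F1 with upper {-10}, lower {1}, argument x = 1/8. Verdict: terminating - upper -10 stops the sum at k = 10; the 11 terms are added exactly. Sum: 2767631078416171/7792788661862400.

Key observation: with t_0 = 11/2, the lower running product (C = 11/2, x = 1/8) is a rising factorial.
Ratio: r(k) = (1/8) * (k-10) / [(k+1) (k+1)] ; factor over Q: parameters, x = (1/8), and C = 11/2.


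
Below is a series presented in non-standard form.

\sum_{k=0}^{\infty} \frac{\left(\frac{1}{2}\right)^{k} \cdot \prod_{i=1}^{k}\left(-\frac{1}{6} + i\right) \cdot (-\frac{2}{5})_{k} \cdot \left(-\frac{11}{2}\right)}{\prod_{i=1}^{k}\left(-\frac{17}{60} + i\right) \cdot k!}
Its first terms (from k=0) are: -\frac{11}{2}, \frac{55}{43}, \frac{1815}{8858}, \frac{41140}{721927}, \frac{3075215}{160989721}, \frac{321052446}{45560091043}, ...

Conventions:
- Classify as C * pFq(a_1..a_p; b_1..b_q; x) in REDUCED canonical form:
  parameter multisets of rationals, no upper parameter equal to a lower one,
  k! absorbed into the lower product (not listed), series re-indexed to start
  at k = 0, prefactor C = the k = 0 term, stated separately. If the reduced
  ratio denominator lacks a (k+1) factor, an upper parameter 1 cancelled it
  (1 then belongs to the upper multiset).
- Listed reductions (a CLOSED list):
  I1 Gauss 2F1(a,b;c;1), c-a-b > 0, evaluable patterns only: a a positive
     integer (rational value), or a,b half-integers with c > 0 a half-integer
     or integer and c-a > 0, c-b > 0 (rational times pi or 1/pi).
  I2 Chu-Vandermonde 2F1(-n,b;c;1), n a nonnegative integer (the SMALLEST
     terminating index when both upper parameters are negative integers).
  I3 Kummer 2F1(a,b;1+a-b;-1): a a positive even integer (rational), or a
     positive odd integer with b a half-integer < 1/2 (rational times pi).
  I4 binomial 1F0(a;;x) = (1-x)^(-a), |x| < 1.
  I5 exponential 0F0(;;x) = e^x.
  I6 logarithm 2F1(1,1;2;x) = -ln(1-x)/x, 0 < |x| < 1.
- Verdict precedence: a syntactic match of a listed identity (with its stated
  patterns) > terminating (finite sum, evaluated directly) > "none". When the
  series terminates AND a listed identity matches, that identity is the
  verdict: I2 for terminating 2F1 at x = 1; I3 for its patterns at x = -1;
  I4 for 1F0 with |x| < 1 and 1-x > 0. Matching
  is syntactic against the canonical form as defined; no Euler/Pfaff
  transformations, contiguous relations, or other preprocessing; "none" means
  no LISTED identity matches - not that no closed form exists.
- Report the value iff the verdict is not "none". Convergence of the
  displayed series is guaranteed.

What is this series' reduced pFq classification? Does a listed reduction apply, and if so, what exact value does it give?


At argument \frac{1}{2}: a 2F1 with upper {-\frac{2}{5}, \frac{5}{6}}, lower {\frac{43}{60}}, scaled by C = -\frac{11}{2}. Verdict: none. Every listed pattern misses the 2F1 form at \frac{1}{2}, upper {-\frac{2}{5}, \frac{5}{6}}.

First insight: x = \frac{1}{2} and the lower running product (prefactor -11/2) is a rising factorial.
Consecutive-term ratio: r(k) = \frac{1}{2} * (k-\frac{2}{5}) (k+\frac{5}{6}) / [(k+\frac{43}{60}) (k+1)] - rational in k, leading ratio \frac{1}{2}; with t_0 = -\frac{11}{2}, classification follows.


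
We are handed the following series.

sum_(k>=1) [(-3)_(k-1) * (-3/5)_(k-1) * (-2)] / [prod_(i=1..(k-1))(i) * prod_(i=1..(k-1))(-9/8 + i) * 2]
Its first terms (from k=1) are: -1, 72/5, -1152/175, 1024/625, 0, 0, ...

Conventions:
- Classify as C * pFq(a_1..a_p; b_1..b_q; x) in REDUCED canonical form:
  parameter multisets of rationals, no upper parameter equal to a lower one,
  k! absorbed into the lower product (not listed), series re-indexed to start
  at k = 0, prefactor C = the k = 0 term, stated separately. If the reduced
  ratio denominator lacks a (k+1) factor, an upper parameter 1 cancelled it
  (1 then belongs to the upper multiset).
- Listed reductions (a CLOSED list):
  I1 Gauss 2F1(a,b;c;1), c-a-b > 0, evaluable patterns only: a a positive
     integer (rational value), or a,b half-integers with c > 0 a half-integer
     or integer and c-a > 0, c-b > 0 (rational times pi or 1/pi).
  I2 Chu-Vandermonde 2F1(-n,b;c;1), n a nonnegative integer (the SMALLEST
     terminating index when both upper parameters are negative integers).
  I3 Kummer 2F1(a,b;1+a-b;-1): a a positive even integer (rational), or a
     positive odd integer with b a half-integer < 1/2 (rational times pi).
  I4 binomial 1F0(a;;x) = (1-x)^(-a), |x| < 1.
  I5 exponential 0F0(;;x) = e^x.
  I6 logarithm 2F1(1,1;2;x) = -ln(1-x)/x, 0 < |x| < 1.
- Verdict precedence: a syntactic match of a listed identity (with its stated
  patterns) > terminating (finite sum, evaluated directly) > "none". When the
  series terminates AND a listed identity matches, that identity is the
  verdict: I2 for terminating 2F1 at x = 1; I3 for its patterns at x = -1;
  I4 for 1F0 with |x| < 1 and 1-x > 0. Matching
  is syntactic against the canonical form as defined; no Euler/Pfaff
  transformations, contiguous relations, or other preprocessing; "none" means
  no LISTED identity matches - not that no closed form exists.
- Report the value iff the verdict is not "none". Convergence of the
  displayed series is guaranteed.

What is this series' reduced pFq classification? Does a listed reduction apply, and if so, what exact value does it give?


At argument 1: a 2F1 with upper {-3, -3/5}, lower {-1/8}, scaled by C = -1. Verdict: Vandermonde's identity (I2) matches (terminating 2F1 at x = 1 with n = 3, b = -3/5, c = -1/8). Its exact value is 36993/4375.

Structural cue: with t_0 = -1, the lower running product (C = -1) is a rising factorial.
Term ratio: r(k) = 1 * (k-3) (k-3/5) / [(k-1/8) (k+1)] - poly over poly, x = 1 from leading terms; C = -1 at k = 0.


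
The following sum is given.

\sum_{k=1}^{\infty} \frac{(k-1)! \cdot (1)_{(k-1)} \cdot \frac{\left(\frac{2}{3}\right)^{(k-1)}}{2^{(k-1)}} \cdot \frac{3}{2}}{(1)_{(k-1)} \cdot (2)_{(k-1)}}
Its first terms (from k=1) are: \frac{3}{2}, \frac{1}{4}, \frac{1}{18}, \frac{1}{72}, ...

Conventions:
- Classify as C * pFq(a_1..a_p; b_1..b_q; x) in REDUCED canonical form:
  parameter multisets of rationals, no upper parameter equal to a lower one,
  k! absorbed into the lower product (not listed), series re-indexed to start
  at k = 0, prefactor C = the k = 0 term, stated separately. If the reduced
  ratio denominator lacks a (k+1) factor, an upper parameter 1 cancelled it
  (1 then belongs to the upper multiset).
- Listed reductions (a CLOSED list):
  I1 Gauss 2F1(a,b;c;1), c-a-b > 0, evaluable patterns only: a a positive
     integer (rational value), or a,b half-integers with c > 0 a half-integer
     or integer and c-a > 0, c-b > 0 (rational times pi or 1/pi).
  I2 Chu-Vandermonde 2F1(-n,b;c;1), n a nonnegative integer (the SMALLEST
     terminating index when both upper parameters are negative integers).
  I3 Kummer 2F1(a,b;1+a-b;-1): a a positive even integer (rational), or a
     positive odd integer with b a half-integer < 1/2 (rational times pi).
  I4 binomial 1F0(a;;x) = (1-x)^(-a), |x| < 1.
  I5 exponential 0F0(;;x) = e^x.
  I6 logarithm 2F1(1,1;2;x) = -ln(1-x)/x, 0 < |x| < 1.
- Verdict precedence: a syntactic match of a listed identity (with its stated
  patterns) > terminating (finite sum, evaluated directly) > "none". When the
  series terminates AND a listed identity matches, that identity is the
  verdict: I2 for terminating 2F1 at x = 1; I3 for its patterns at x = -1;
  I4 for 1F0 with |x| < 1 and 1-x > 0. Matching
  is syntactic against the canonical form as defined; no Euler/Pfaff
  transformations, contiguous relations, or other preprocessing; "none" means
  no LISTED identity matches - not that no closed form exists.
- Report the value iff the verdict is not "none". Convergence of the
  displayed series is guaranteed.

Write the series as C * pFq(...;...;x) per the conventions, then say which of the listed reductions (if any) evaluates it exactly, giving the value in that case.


The series (x = \frac{1}{3}) is 2F1: upper {1, 1}, lower {2}, prefactor \frac{3}{2}. Verdict: this is the I6 logarithm reduction (the logarithm: parameters (1,1;2), x = \frac{1}{3}). Hence: \left(-\frac{9}{2}\right) \cdot \ln\left(\frac{2}{3}\right).

Key step: x = \frac{1}{3} and the factorial ratio (prefactor 3/2) (k+a-1)!/(a-1)! is a rising factorial (a)_k.
Consecutive-term ratio: r(k) = \frac{1}{3} * (k+1) (k+1) / [(k+2) (k+1)] - rational; roots negated = parameters, x = \frac{1}{3}, C = \frac{3}{2}.


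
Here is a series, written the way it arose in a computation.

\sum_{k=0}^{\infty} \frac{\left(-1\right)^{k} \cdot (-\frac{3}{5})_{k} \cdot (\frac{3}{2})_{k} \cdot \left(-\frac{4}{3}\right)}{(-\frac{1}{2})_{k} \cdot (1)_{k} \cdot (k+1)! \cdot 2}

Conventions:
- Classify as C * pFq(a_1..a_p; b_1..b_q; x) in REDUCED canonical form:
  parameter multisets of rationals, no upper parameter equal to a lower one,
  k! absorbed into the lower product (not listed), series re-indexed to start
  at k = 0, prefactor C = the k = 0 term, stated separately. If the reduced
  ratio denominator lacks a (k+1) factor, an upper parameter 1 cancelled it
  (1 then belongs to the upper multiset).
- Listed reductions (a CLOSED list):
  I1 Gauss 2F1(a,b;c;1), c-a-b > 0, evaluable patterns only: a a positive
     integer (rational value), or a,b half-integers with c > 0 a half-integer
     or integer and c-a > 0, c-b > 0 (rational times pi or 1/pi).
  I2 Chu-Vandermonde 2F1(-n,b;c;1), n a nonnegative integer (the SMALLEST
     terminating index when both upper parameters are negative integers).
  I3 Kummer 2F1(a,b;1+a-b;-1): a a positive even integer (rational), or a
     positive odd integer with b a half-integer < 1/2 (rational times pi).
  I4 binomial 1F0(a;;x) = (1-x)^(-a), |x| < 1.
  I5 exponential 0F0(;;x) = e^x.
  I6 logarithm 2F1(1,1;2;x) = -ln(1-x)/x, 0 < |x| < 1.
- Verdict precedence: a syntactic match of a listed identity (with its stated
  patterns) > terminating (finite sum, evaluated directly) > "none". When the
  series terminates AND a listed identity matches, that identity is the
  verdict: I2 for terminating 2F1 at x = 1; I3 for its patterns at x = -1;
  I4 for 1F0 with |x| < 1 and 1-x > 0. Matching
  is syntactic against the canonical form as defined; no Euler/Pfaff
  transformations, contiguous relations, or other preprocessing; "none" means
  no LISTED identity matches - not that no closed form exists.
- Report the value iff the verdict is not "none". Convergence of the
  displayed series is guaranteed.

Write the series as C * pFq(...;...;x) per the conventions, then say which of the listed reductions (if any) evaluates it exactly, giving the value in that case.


Classification (C = -\frac{2}{3}): 2F2 with upper {-\frac{3}{5}, \frac{3}{2}}, lower {-\frac{1}{2}, 2}, argument x = -1. Verdict: no listed reduction: x = -1 and upper {-\frac{3}{5}, \frac{3}{2}} fail every I1-I6 pattern.

Key observation: t_0 being -\frac{2}{3}, the constant factors (prefactor -2/3) combine into one prefactor.
Step ratio: r(k) = -1 * (k-\frac{3}{5}) (k+\frac{3}{2}) / [(k-\frac{1}{2}) (k+2) (k+1)] - poly over poly, x = -1 from leading terms; C = -\frac{2}{3} at k = 0.


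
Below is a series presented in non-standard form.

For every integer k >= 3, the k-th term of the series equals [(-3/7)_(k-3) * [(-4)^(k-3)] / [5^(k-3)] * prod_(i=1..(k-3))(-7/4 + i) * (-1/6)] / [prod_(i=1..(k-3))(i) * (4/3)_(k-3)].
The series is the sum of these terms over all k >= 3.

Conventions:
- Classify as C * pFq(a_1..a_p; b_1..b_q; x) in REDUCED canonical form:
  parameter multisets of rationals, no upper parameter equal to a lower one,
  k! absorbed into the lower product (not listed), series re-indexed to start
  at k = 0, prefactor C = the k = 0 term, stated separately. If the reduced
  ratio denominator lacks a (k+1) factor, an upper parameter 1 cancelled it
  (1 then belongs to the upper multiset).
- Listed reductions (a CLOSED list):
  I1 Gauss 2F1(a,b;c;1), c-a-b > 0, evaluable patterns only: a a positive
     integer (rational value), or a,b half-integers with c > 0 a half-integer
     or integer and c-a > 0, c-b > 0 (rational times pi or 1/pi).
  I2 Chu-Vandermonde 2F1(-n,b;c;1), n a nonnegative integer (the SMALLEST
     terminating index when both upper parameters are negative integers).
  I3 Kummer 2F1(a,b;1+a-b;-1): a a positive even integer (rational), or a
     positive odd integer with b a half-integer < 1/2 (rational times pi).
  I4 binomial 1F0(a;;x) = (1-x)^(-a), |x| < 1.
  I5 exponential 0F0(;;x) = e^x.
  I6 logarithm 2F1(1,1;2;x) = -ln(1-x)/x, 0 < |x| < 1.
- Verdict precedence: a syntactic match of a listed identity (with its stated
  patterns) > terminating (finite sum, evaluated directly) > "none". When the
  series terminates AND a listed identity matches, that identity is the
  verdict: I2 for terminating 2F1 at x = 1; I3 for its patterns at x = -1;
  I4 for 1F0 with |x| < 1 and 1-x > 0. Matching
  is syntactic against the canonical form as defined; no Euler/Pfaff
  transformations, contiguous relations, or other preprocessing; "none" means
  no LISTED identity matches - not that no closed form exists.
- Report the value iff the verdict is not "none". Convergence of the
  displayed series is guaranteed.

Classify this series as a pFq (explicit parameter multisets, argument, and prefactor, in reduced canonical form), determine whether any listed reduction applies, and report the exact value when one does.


Key observation: t_0 = -1/6 here, and the running product (C = -1/6, x = -4/5) telescopes to a rising factorial.
Term ratio: r(k) = (-4/5) * (k-3/4) (k-3/7) / [(k+4/3) (k+1)] - rational; roots negated = parameters, x = (-4/5), C = -1/6.

Reduced: x = -4/5, 2F1, upper = {-3/4, -3/7}, lower = {4/3}, C = -1/6. Verdict: none here - no I1-I6 shape fits x = -4/5 with lower {4/3}.


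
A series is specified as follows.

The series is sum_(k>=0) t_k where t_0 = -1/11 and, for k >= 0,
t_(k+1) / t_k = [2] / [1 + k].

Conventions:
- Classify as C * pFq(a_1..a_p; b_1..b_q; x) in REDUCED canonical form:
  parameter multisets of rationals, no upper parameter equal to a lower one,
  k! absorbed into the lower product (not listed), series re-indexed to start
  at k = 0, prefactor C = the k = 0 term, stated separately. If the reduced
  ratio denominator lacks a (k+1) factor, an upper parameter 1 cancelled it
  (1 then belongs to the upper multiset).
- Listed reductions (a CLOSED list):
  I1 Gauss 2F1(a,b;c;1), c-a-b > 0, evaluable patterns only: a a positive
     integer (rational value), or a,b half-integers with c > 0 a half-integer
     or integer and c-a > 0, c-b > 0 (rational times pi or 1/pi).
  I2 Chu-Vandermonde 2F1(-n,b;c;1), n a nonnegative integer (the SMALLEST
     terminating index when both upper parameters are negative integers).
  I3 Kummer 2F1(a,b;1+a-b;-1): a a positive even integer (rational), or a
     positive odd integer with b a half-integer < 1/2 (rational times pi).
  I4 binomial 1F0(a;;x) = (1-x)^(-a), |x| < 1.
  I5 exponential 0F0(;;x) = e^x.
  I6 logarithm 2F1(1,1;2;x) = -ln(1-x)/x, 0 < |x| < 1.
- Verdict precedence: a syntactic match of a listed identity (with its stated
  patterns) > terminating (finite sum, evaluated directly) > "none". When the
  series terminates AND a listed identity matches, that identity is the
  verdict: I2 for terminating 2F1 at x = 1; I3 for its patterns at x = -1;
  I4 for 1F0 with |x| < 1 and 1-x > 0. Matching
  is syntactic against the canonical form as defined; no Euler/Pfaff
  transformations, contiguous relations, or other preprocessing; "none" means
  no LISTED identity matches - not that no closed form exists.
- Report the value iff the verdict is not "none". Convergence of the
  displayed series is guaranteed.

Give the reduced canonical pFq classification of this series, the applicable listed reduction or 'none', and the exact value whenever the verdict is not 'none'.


At argument 2: a 0F0 with upper {-}, lower {-}, scaled by C = -1/11. Verdict (x = 2): exponential (I5) applies (the 0F0 exponential series at x = 2). Hence: (-1/11) * e^(2).

First insight: t_0 = -1/11 here, and roots of the ratio polynomials (C = -1/11) are the negated parameters.
Consecutive-term ratio: r(k) = 2 * 1 / [(k+1)] ; factor over Q: parameters, x = 2, and C = -1/11.


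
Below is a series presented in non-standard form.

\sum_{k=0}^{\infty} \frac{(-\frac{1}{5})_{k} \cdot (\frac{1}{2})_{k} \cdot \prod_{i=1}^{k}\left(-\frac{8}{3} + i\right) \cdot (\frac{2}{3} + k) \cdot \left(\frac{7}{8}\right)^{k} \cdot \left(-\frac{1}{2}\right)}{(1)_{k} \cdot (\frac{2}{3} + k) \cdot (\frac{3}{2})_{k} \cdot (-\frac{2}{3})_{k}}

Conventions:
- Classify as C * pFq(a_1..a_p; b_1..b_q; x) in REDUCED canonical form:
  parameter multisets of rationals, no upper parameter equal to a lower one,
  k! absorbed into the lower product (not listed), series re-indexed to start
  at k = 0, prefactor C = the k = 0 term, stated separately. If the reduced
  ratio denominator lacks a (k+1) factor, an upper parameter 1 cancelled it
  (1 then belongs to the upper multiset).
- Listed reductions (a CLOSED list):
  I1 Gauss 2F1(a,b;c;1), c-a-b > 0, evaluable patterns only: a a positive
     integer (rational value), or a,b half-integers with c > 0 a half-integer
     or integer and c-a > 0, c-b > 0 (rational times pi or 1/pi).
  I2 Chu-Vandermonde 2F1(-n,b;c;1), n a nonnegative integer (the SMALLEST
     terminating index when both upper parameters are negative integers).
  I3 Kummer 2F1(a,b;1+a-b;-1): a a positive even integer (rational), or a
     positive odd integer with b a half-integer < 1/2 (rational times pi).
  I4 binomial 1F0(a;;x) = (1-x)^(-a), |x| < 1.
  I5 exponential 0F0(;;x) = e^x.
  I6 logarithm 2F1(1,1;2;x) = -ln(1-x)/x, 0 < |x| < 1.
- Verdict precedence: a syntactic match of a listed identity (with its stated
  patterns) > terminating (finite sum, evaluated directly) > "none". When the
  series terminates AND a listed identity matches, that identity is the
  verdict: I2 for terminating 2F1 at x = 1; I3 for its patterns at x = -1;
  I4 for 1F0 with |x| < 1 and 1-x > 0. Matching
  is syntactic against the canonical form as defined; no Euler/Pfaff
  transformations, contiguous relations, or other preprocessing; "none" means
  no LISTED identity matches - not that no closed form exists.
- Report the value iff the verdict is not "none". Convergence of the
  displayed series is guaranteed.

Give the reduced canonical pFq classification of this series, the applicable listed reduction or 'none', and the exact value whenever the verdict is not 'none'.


Classification (C = -\frac{1}{2}): 3F2 with upper {-\frac{5}{3}, -\frac{1}{5}, \frac{1}{2}}, lower {-\frac{2}{3}, \frac{3}{2}}, argument x = \frac{7}{8}. Verdict: none. A 3F2 with upper {-\frac{5}{3}, -\frac{1}{5}, \frac{1}{2}} fits none of I1-I6 at x = \frac{7}{8}; the sum runs forever.

Key observation: with t_0 = -\frac{1}{2}, (1)_k (prefactor -1/2) is k! itself.
Adjacent-term ratio: r(k) = \frac{7}{8} * (k-\frac{5}{3}) (k-\frac{1}{5}) (k+\frac{1}{2}) / [(k-\frac{2}{3}) (k+\frac{3}{2}) (k+1)] - rational in k. x = \frac{7}{8}; t_0 = -\frac{1}{2}; negate the roots.


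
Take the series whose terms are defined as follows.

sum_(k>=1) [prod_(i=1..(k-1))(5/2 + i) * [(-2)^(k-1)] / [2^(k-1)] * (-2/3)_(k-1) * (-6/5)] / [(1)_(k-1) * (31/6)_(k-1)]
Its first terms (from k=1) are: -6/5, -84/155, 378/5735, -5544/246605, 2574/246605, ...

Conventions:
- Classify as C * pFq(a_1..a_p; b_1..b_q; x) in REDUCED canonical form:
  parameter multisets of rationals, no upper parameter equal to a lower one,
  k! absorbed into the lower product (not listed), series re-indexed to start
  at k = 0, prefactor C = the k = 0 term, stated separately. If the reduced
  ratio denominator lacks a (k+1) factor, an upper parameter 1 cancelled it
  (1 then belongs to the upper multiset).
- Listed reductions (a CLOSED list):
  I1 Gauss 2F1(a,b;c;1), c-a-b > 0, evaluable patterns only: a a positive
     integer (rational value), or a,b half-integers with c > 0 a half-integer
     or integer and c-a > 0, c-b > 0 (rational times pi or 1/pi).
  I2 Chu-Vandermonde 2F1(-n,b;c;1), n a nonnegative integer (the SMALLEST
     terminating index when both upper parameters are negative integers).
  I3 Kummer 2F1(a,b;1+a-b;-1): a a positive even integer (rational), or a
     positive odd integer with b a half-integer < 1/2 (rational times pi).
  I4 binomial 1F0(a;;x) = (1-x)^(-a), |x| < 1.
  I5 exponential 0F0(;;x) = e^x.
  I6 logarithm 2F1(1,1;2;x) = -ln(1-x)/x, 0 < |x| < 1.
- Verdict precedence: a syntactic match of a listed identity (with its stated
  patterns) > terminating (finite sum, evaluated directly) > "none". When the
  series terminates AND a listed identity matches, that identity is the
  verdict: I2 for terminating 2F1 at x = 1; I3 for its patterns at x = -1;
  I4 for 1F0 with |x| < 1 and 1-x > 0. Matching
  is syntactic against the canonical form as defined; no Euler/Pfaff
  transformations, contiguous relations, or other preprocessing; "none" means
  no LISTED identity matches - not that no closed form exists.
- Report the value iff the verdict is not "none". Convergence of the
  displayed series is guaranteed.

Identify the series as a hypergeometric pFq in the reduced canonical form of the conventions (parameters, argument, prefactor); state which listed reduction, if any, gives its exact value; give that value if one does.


At argument -1: a 2F1 with upper {-2/3, 7/2}, lower {31/6}, scaled by C = -6/5. Verdict: no listed reduction: x = -1 and upper {-2/3, 7/2} fail every I1-I6 pattern.

The tell: t_0 = -6/5 here, and the two k-th powers (prefactor -6/5) combine into one argument.
Term ratio: r(k) = (-1) * (k-2/3) (k+7/2) / [(k+31/6) (k+1)] ; factor over Q: parameters, x = (-1), and C = -6/5.
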